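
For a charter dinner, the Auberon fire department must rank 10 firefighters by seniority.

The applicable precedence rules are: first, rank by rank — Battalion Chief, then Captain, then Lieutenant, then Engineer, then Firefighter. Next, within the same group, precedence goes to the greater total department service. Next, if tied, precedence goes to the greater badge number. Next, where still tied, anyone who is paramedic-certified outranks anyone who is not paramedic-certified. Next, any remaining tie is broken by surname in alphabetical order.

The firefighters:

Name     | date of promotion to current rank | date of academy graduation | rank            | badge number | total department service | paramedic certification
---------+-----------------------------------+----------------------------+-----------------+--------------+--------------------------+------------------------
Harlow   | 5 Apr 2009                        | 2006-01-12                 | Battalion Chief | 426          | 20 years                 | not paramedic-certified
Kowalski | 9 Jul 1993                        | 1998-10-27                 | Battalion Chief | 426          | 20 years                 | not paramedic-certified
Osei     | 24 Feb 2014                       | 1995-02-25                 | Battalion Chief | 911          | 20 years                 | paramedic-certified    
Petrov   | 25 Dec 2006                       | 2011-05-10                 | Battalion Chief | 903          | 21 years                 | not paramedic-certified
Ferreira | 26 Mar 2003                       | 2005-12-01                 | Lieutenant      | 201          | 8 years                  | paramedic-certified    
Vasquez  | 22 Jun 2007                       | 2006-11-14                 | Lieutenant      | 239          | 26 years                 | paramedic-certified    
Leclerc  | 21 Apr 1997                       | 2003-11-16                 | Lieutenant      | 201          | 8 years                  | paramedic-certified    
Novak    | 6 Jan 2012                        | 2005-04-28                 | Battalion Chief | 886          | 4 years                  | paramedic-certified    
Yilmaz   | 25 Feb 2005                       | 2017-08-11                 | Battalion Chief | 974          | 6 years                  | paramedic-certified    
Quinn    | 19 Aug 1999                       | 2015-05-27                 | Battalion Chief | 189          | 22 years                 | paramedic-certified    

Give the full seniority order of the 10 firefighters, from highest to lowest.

By rank: Quinn, Petrov, Osei, Harlow, Kowalski, Yilmaz and Novak (Battalion Chief); then Vasquez, Ferreira and Leclerc (Lieutenant).
Among Quinn, Petrov, Osei, Harlow, Kowalski, Yilmaz and Novak, by total department service (higher first): Quinn (22 years) before Petrov (21 years) before Osei, Harlow and Kowalski (20 years) before Yilmaz (6 years) before Novak (4 years).
Among Osei, Harlow and Kowalski, by badge number (higher first): Osei (911) before Harlow and Kowalski (426).
Harlow and Kowalski are each not paramedic-certified, so the next rule applies.
Among Harlow and Kowalski, alphabetically by surname: Harlow before Kowalski.
Among Vasquez, Ferreira and Leclerc, by total department service (higher first): Vasquez (26 years) before Ferreira and Leclerc (8 years).
Ferreira and Leclerc both have badge number 201, so the next rule applies.
Ferreira and Leclerc are each paramedic-certified, so the next rule applies.
Among Ferreira and Leclerc, alphabetically by surname: Ferreira before Leclerc.
Full order: Quinn, Petrov, Osei, Harlow, Kowalski, Yilmaz, Novak, Vasquez, Ferreira, Leclerc.

Quinn, Petrov, Osei, Harlow, Kowalski, Yilmaz, Novak, Vasquez, Ferreira, Leclerc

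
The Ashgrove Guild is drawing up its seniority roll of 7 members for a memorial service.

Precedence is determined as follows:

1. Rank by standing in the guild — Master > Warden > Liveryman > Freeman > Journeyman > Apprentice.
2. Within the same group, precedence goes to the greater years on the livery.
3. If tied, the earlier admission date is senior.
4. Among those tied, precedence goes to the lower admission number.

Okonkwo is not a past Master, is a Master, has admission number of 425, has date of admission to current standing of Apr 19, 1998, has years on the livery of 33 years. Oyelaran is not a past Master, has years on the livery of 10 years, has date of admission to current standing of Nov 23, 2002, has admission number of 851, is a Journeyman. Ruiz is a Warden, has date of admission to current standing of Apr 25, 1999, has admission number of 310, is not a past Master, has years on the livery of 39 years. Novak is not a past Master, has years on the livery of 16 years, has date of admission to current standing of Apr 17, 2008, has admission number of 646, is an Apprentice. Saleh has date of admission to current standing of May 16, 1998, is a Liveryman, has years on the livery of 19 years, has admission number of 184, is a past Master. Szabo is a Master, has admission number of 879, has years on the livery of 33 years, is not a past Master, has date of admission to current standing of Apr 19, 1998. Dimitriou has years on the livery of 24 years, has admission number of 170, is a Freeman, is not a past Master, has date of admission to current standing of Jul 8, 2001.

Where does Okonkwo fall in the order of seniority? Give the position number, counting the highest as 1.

By standing in the guild: Okonkwo and Szabo (Master); then Ruiz (Warden); then Saleh (Liveryman); then Dimitriou (Freeman); then Oyelaran (Journeyman); then Novak (Apprentice).
Okonkwo and Szabo both have years on the livery 33 years, so the next rule applies.
Okonkwo and Szabo both have date of admission to current standing Apr 19, 1998, so the next rule applies.
Among Okonkwo and Szabo, by admission number (lower first): Okonkwo (425) before Szabo (879).
Order: Okonkwo, Szabo, Ruiz, Saleh, Dimitriou, Oyelaran, Novak. So position 1.

1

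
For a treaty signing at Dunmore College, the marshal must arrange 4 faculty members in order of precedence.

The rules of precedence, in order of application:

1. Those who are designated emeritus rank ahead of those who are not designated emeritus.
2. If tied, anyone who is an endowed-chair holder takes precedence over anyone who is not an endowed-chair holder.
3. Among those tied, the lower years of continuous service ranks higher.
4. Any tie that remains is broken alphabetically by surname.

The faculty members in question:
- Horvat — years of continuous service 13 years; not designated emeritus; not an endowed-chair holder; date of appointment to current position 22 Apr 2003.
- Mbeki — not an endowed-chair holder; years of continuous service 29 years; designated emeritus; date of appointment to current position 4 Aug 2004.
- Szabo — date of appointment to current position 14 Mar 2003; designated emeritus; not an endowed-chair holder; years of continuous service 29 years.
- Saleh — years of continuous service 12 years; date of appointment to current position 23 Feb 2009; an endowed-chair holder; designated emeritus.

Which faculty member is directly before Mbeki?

By the first rule: Saleh, Mbeki and Szabo (each designated emeritus); then Horvat (not designated emeritus).
Among Saleh, Mbeki and Szabo, an endowed-chair holder before not an endowed-chair holder: Saleh (an endowed-chair holder) before Mbeki and Szabo (not an endowed-chair holder).
Mbeki and Szabo both have years of continuous service 29 years, so the next rule applies.
Among Mbeki and Szabo, alphabetically by surname: Mbeki before Szabo.
Order: Saleh, Mbeki, Szabo, Horvat.

Saleh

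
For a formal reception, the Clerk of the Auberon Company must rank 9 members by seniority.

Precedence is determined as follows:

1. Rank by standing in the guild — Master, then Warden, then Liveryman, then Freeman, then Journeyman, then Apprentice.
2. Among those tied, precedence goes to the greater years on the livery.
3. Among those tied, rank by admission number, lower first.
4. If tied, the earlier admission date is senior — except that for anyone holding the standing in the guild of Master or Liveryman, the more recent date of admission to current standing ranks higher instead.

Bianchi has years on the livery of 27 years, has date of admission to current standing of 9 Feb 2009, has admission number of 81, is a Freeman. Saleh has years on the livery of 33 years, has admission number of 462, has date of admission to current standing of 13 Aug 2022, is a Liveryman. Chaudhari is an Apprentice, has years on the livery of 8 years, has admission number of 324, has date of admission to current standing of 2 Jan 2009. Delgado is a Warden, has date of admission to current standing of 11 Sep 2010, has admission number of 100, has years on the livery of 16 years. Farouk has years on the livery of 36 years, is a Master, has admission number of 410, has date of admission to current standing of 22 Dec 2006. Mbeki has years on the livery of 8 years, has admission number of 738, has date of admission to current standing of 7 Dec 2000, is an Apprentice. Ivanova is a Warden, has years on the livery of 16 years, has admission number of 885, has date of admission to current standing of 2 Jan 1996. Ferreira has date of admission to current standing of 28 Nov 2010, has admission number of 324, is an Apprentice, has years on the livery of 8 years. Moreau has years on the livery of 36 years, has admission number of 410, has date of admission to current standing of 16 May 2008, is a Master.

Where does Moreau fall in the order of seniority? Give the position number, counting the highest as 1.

1

By standing in the guild: Moreau and Farouk (Master); then Delgado and Ivanova (Warden); then Saleh (Liveryman); then Bianchi (Freeman); then Chaudhari, Ferreira and Mbeki (Apprentice).
Moreau and Farouk both have years on the livery 36 years, so the next rule applies.
Moreau and Farouk both have admission number 410, so the next rule applies.
Among Moreau and Farouk, by date of admission to current standing (later first) (reversed rule for this group): Moreau (16 May 2008) before Farouk (22 Dec 2006).
Delgado and Ivanova both have years on the livery 16 years, so the next rule applies.
Among Delgado and Ivanova, by admission number (lower first): Delgado (100) before Ivanova (885).
Chaudhari, Ferreira and Mbeki all have years on the livery 8 years, so the next rule applies.
Among Chaudhari, Ferreira and Mbeki, by admission number (lower first): Chaudhari and Ferreira (324) before Mbeki (738).
Among Chaudhari and Ferreira, by date of admission to current standing (earlier first): Chaudhari (2 Jan 2009) before Ferreira (28 Nov 2010).
Order: Moreau, Farouk, Delgado, Ivanova, Saleh, Bianchi, Chaudhari, Ferreira, Mbeki. So position 1.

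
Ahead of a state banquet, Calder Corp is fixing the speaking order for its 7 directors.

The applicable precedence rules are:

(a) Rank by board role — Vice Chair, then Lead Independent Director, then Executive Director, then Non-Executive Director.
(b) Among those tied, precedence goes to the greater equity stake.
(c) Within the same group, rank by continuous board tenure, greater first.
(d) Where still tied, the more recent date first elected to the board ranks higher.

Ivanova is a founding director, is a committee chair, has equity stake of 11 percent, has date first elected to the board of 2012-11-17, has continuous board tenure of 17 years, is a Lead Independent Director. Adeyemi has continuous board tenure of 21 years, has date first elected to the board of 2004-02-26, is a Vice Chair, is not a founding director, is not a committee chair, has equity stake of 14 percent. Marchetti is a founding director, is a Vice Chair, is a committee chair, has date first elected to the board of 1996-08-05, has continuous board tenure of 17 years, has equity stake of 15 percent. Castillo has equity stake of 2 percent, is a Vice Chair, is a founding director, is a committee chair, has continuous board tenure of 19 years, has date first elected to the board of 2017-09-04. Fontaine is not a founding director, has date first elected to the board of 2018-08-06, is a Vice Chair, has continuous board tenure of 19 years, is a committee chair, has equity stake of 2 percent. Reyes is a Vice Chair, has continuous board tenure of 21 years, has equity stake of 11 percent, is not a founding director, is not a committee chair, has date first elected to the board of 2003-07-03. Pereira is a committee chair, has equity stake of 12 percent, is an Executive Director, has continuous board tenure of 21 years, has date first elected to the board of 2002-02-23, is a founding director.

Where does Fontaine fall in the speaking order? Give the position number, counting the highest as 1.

4

By board role: Marchetti, Adeyemi, Reyes, Fontaine and Castillo (Vice Chair); then Ivanova (Lead Independent Director); then Pereira (Executive Director).
Among Marchetti, Adeyemi, Reyes, Fontaine and Castillo, by equity stake (higher first): Marchetti (15 percent) before Adeyemi (14 percent) before Reyes (11 percent) before Fontaine and Castillo (2 percent).
Fontaine and Castillo both have continuous board tenure 19 years, so the next rule applies.
Among Fontaine and Castillo, by date first elected to the board (later first): Fontaine (2018-08-06) before Castillo (2017-09-04).
Order: Marchetti, Adeyemi, Reyes, Fontaine, Castillo, Ivanova, Pereira. So position 4.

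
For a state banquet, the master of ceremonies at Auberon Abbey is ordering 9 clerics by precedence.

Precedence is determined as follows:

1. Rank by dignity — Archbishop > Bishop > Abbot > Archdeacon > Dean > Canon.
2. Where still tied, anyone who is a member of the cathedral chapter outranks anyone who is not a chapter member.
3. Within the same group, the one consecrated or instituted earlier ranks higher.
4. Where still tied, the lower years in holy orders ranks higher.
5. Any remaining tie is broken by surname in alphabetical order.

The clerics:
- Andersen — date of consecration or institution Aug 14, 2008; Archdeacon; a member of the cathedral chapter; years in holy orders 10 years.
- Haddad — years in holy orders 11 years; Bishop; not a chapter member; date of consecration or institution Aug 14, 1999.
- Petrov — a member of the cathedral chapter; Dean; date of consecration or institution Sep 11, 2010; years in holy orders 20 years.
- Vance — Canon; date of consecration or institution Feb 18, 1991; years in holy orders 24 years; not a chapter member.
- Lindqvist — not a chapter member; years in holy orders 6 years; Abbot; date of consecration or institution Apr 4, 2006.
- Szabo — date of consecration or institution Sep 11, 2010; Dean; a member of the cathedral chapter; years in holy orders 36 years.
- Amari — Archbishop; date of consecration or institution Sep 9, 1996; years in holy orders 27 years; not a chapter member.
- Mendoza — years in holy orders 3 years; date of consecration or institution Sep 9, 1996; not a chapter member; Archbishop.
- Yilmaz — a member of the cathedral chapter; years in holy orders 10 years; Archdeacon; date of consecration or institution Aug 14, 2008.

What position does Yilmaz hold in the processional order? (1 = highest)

6

By dignity: Mendoza and Amari (Archbishop); then Haddad (Bishop); then Lindqvist (Abbot); then Andersen and Yilmaz (Archdeacon); then Petrov and Szabo (Dean); then Vance (Canon).
Mendoza and Amari are each not a chapter member, so the next rule applies.
Mendoza and Amari both have date of consecration or institution Sep 9, 1996, so the next rule applies.
Among Mendoza and Amari, by years in holy orders (lower first): Mendoza (3 years) before Amari (27 years).
Andersen and Yilmaz are each a member of the cathedral chapter, so the next rule applies.
Andersen and Yilmaz both have date of consecration or institution Aug 14, 2008, so the next rule applies.
Andersen and Yilmaz both have years in holy orders 10 years, so the next rule applies.
Among Andersen and Yilmaz, alphabetically by surname: Andersen before Yilmaz.
Petrov and Szabo are each a member of the cathedral chapter, so the next rule applies.
Petrov and Szabo both have date of consecration or institution Sep 11, 2010, so the next rule applies.
Among Petrov and Szabo, by years in holy orders (lower first): Petrov (20 years) before Szabo (36 years).
Order: Mendoza, Amari, Haddad, Lindqvist, Andersen, Yilmaz, Petrov, Szabo, Vance. So position 6.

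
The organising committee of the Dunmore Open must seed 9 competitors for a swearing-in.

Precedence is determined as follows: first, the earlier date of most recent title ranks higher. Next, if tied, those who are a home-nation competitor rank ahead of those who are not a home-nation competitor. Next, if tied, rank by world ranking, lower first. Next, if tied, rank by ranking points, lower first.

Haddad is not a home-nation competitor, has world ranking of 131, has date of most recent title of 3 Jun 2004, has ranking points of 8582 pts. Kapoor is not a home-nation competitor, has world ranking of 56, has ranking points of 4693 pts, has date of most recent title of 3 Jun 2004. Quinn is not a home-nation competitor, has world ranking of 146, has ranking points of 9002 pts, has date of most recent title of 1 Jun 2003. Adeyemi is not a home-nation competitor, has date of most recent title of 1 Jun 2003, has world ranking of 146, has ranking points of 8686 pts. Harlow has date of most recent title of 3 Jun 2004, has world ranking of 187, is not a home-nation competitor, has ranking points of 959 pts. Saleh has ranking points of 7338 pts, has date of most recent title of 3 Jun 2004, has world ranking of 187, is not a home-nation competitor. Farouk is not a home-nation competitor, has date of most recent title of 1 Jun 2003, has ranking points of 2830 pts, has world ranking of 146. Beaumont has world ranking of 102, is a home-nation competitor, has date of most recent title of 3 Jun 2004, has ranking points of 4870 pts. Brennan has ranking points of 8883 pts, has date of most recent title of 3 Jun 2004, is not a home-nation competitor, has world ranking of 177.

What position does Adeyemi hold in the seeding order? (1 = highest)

2

By date of most recent title (earlier first): Farouk, Adeyemi and Quinn (each 1 Jun 2003); then Beaumont, Kapoor, Haddad, Brennan, Harlow and Saleh (each 3 Jun 2004).
Farouk, Adeyemi and Quinn are each not a home-nation competitor, so the next rule applies.
Farouk, Adeyemi and Quinn all have world ranking 146, so the next rule applies.
Among Farouk, Adeyemi and Quinn, by ranking points (lower first): Farouk (2830 pts) before Adeyemi (8686 pts) before Quinn (9002 pts).
Among Beaumont, Kapoor, Haddad, Brennan, Harlow and Saleh, a home-nation competitor before not a home-nation competitor: Beaumont (a home-nation competitor) before Kapoor, Haddad, Brennan, Harlow and Saleh (not a home-nation competitor).
Among Kapoor, Haddad, Brennan, Harlow and Saleh, by world ranking (lower first): Kapoor (56) before Haddad (131) before Brennan (177) before Harlow and Saleh (187).
Among Harlow and Saleh, by ranking points (lower first): Harlow (959 pts) before Saleh (7338 pts).
Order: Farouk, Adeyemi, Quinn, Beaumont, Kapoor, Haddad, Brennan, Harlow, Saleh. So position 2.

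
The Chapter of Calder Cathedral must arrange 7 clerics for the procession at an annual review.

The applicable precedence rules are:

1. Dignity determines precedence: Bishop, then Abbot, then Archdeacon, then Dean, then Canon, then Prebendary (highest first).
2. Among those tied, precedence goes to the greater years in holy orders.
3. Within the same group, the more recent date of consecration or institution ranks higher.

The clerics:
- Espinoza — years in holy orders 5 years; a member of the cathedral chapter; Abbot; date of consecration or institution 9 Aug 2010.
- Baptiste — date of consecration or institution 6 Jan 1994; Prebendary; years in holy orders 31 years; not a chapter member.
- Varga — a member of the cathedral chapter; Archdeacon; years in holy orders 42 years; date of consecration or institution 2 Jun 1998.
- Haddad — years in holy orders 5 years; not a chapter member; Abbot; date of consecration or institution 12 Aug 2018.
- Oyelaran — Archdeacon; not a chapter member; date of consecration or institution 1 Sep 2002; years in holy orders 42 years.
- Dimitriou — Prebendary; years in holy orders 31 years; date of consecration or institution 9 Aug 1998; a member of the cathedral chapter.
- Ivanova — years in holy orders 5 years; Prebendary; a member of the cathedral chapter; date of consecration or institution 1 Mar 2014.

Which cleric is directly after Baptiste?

Ivanova

By dignity: Haddad and Espinoza (Abbot); then Oyelaran and Varga (Archdeacon); then Dimitriou, Baptiste and Ivanova (Prebendary).
Haddad and Espinoza both have years in holy orders 5 years, so the next rule applies.
Among Haddad and Espinoza, by date of consecration or institution (later first): Haddad (12 Aug 2018) before Espinoza (9 Aug 2010).
Oyelaran and Varga both have years in holy orders 42 years, so the next rule applies.
Among Oyelaran and Varga, by date of consecration or institution (later first): Oyelaran (1 Sep 2002) before Varga (2 Jun 1998).
Among Dimitriou, Baptiste and Ivanova, by years in holy orders (higher first): Dimitriou and Baptiste (31 years) before Ivanova (5 years).
Among Dimitriou and Baptiste, by date of consecration or institution (later first): Dimitriou (9 Aug 1998) before Baptiste (6 Jan 1994).
Order: Haddad, Espinoza, Oyelaran, Varga, Dimitriou, Baptiste, Ivanova.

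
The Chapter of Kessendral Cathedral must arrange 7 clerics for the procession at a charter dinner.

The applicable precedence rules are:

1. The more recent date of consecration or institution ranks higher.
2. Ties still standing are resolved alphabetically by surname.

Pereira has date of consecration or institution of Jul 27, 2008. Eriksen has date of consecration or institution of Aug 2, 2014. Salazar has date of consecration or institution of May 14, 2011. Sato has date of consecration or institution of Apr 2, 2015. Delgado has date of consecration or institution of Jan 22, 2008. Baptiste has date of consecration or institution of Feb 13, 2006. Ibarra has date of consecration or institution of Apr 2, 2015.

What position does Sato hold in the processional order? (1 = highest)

2

By date of consecration or institution (later first): Ibarra and Sato (both Apr 2, 2015); then Eriksen (Aug 2, 2014); then Salazar (May 14, 2011); then Pereira (Jul 27, 2008); then Delgado (Jan 22, 2008); then Baptiste (Feb 13, 2006).
Among Ibarra and Sato, alphabetically by surname: Ibarra before Sato.
Order: Ibarra, Sato, Eriksen, Salazar, Pereira, Delgado, Baptiste. So position 2.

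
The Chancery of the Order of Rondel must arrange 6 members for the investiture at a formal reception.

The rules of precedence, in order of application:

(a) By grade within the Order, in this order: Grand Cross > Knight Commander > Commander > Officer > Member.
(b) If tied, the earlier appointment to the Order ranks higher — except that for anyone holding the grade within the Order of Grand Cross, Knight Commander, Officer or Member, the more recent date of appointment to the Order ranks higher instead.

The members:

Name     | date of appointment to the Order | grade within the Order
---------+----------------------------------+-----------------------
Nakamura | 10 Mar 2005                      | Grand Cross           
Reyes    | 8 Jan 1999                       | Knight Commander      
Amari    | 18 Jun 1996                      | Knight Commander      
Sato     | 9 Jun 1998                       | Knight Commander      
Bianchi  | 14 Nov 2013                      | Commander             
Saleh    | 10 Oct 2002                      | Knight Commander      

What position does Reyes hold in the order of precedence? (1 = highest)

By grade within the Order: Nakamura (Grand Cross); then Saleh, Reyes, Sato and Amari (Knight Commander); then Bianchi (Commander).
Among Saleh, Reyes, Sato and Amari, by date of appointment to the Order (later first) (reversed rule for this group): Saleh (10 Oct 2002) before Reyes (8 Jan 1999) before Sato (9 Jun 1998) before Amari (18 Jun 1996).
Order: Nakamura, Saleh, Reyes, Sato, Amari, Bianchi. So position 3.

3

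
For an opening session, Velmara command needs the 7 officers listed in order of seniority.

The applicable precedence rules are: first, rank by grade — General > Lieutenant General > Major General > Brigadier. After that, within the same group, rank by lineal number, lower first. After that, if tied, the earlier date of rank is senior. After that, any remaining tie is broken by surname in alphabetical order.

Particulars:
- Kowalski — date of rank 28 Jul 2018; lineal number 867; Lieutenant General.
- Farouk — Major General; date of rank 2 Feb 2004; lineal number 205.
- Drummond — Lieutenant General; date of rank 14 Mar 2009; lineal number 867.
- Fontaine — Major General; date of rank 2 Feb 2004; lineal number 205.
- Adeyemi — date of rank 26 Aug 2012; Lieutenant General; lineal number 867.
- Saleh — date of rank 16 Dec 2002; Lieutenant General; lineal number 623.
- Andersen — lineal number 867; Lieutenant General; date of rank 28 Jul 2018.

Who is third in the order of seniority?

By grade: Saleh, Drummond, Adeyemi, Andersen and Kowalski (Lieutenant General); then Farouk and Fontaine (Major General).
Among Saleh, Drummond, Adeyemi, Andersen and Kowalski, by lineal number (lower first): Saleh (623) before Drummond, Adeyemi, Andersen and Kowalski (867).
Among Drummond, Adeyemi, Andersen and Kowalski, by date of rank (earlier first): Drummond (14 Mar 2009) before Adeyemi (26 Aug 2012) before Andersen and Kowalski (28 Jul 2018).
Among Andersen and Kowalski, alphabetically by surname: Andersen before Kowalski.
Farouk and Fontaine both have lineal number 205, so the next rule applies.
Farouk and Fontaine both have date of rank 2 Feb 2004, so the next rule applies.
Among Farouk and Fontaine, alphabetically by surname: Farouk before Fontaine.
Order: Saleh, Drummond, Adeyemi, Andersen, Kowalski, Farouk, Fontaine.

Adeyemi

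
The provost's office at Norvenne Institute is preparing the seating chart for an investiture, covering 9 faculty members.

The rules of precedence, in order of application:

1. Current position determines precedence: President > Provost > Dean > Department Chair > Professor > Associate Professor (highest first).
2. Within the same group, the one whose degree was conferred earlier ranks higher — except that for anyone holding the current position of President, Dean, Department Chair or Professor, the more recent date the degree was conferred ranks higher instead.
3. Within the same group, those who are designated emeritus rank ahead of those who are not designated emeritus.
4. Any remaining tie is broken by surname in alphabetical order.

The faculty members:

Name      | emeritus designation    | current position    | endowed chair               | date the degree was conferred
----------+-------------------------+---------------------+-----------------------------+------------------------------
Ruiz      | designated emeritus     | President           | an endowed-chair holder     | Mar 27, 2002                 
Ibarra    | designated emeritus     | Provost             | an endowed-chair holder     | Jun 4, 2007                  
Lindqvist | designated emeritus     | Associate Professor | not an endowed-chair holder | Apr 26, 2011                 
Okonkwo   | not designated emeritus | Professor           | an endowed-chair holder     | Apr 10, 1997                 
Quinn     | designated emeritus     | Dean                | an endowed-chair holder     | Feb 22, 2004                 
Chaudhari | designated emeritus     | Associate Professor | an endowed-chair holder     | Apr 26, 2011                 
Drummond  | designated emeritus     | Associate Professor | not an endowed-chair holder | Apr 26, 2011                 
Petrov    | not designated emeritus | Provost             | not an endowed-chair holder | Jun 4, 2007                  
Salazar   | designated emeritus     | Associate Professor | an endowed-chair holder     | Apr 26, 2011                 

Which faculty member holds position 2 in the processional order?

By current position: Ruiz (President); then Ibarra and Petrov (Provost); then Quinn (Dean); then Okonkwo (Professor); then Chaudhari, Drummond, Lindqvist and Salazar (Associate Professor).
Ibarra and Petrov both have date the degree was conferred Jun 4, 2007, so the next rule applies.
Among Ibarra and Petrov, designated emeritus before not designated emeritus: Ibarra (designated emeritus) before Petrov (not designated emeritus).
Chaudhari, Drummond, Lindqvist and Salazar all have date the degree was conferred Apr 26, 2011, so the next rule applies.
Chaudhari, Drummond, Lindqvist and Salazar are each designated emeritus, so the next rule applies.
Among Chaudhari, Drummond, Lindqvist and Salazar, alphabetically by surname: Chaudhari before Drummond before Lindqvist before Salazar.
Order: Ruiz, Ibarra, Petrov, Quinn, Okonkwo, Chaudhari, Drummond, Lindqvist, Salazar.

Ibarra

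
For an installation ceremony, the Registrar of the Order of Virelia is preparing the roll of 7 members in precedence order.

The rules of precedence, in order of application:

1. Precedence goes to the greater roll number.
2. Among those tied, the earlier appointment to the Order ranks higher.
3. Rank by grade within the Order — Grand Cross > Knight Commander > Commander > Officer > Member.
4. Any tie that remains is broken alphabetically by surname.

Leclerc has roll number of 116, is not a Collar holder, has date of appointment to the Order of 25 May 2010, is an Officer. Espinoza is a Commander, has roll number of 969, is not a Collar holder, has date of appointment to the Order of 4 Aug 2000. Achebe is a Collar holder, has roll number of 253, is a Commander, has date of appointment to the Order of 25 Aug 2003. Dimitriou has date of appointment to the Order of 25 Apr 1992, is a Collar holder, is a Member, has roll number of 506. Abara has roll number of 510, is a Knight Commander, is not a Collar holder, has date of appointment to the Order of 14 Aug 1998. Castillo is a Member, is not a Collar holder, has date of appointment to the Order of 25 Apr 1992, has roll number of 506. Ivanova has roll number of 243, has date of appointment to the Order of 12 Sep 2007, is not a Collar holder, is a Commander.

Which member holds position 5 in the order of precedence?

By roll number (higher first): Espinoza (969); then Abara (510); then Castillo and Dimitriou (both 506); then Achebe (253); then Ivanova (243); then Leclerc (116).
Castillo and Dimitriou both have date of appointment to the Order 25 Apr 1992, so the next rule applies.
Castillo and Dimitriou are each Member, so the next rule applies.
Among Castillo and Dimitriou, alphabetically by surname: Castillo before Dimitriou.
Order: Espinoza, Abara, Castillo, Dimitriou, Achebe, Ivanova, Leclerc.

Achebe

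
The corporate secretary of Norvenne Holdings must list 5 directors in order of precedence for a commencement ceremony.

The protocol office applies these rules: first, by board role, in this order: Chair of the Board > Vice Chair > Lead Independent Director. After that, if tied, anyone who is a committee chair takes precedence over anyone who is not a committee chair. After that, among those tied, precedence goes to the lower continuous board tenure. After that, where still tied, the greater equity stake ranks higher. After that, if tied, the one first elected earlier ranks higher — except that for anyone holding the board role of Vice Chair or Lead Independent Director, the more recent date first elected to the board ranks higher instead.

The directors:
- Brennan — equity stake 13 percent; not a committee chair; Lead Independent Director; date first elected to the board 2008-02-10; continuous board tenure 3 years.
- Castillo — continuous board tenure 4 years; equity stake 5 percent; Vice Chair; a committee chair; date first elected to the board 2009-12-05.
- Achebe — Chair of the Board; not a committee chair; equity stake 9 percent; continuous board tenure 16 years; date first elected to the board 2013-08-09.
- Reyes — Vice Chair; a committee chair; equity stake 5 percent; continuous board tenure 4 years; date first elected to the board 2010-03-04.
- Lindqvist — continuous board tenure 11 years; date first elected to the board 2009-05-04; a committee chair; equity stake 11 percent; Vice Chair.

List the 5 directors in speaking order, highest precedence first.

By board role: Achebe (Chair of the Board); then Reyes, Castillo and Lindqvist (Vice Chair); then Brennan (Lead Independent Director).
Reyes, Castillo and Lindqvist are each a committee chair, so the next rule applies.
Among Reyes, Castillo and Lindqvist, by continuous board tenure (lower first): Reyes and Castillo (4 years) before Lindqvist (11 years).
Reyes and Castillo both have equity stake 5 percent, so the next rule applies.
Among Reyes and Castillo, by date first elected to the board (later first) (reversed rule for this group): Reyes (2010-03-04) before Castillo (2009-12-05).
Full order: Achebe, Reyes, Castillo, Lindqvist, Brennan.

Achebe, Reyes, Castillo, Lindqvist, Brennan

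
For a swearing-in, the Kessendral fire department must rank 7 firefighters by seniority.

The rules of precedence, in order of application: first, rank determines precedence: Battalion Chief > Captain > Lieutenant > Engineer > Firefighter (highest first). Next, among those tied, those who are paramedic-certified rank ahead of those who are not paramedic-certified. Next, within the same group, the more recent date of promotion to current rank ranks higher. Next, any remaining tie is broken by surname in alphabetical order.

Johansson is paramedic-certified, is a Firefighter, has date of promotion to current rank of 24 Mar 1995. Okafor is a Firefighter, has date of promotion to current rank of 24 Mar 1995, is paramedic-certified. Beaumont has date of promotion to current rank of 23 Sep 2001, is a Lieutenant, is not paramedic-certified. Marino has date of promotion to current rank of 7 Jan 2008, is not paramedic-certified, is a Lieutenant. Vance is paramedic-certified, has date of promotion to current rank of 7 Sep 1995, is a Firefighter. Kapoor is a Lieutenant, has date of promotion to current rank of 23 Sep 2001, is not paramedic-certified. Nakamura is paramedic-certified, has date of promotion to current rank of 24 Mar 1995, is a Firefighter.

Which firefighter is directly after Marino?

Beaumont

By rank: Marino, Beaumont and Kapoor (Lieutenant); then Vance, Johansson, Nakamura and Okafor (Firefighter).
Marino, Beaumont and Kapoor are each not paramedic-certified, so the next rule applies.
Among Marino, Beaumont and Kapoor, by date of promotion to current rank (later first): Marino (7 Jan 2008) before Beaumont and Kapoor (23 Sep 2001).
Among Beaumont and Kapoor, alphabetically by surname: Beaumont before Kapoor.
Vance, Johansson, Nakamura and Okafor are each paramedic-certified, so the next rule applies.
Among Vance, Johansson, Nakamura and Okafor, by date of promotion to current rank (later first): Vance (7 Sep 1995) before Johansson, Nakamura and Okafor (24 Mar 1995).
Among Johansson, Nakamura and Okafor, alphabetically by surname: Johansson before Nakamura before Okafor.
Order: Marino, Beaumont, Kapoor, Vance, Johansson, Nakamura, Okafor.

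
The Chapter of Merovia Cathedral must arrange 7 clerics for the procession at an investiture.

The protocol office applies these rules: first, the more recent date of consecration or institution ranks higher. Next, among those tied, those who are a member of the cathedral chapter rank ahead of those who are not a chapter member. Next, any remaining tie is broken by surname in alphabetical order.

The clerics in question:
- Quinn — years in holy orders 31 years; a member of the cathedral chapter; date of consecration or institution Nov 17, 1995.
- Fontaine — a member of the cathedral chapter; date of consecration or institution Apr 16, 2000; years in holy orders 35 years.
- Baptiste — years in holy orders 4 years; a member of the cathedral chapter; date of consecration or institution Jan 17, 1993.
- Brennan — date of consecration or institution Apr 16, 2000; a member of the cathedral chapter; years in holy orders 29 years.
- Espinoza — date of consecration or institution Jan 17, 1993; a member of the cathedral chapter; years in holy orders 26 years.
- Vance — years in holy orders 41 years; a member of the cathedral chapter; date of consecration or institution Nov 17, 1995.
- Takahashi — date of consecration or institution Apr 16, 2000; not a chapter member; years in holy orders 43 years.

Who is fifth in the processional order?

By date of consecration or institution (later first): Brennan, Fontaine and Takahashi (each Apr 16, 2000); then Quinn and Vance (both Nov 17, 1995); then Baptiste and Espinoza (both Jan 17, 1993).
Among Brennan, Fontaine and Takahashi, a member of the cathedral chapter before not a chapter member: Brennan and Fontaine (a member of the cathedral chapter) before Takahashi (not a chapter member).
Among Brennan and Fontaine, alphabetically by surname: Brennan before Fontaine.
Quinn and Vance are each a member of the cathedral chapter, so the next rule applies.
Among Quinn and Vance, alphabetically by surname: Quinn before Vance.
Baptiste and Espinoza are each a member of the cathedral chapter, so the next rule applies.
Among Baptiste and Espinoza, alphabetically by surname: Baptiste before Espinoza.
Order: Brennan, Fontaine, Takahashi, Quinn, Vance, Baptiste, Espinoza.

Vance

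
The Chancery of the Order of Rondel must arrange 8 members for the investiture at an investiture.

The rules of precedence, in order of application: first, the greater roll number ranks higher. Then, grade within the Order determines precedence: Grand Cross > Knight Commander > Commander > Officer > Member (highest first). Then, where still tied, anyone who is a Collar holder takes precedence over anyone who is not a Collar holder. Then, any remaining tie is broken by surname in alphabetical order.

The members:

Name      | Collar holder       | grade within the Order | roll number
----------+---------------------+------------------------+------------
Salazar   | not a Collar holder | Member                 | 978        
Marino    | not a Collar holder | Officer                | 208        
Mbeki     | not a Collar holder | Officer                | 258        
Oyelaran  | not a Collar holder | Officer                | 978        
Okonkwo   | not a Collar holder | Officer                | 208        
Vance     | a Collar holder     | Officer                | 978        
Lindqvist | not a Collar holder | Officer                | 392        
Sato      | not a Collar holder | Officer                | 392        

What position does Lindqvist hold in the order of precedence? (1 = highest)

4

By roll number (higher first): Vance, Oyelaran and Salazar (each 978); then Lindqvist and Sato (both 392); then Mbeki (258); then Marino and Okonkwo (both 208).
Among Vance, Oyelaran and Salazar, by grade within the Order: Vance and Oyelaran (Officer) before Salazar (Member).
Among Vance and Oyelaran, a Collar holder before not a Collar holder: Vance (a Collar holder) before Oyelaran (not a Collar holder).
Lindqvist and Sato are each Officer, so the next rule applies.
Lindqvist and Sato are each not a Collar holder, so the next rule applies.
Among Lindqvist and Sato, alphabetically by surname: Lindqvist before Sato.
Marino and Okonkwo are each Officer, so the next rule applies.
Marino and Okonkwo are each not a Collar holder, so the next rule applies.
Among Marino and Okonkwo, alphabetically by surname: Marino before Okonkwo.
Order: Vance, Oyelaran, Salazar, Lindqvist, Sato, Mbeki, Marino, Okonkwo. So position 4.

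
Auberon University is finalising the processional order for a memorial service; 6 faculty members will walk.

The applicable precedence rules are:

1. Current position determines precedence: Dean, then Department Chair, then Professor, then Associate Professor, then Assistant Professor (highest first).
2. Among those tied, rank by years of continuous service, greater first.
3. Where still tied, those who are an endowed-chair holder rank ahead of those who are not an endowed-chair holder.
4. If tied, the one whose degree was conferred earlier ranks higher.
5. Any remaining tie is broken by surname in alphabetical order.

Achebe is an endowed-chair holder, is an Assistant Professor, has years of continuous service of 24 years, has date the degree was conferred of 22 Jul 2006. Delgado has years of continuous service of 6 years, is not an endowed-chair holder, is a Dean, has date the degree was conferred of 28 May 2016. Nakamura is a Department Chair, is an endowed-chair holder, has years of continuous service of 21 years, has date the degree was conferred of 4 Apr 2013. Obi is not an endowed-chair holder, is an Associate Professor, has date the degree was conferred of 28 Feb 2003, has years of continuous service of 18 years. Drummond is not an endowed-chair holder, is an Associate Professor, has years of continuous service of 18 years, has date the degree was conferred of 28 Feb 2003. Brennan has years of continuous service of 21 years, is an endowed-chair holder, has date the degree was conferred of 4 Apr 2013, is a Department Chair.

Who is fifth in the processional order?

By current position: Delgado (Dean); then Brennan and Nakamura (Department Chair); then Drummond and Obi (Associate Professor); then Achebe (Assistant Professor).
Brennan and Nakamura both have years of continuous service 21 years, so the next rule applies.
Brennan and Nakamura are each an endowed-chair holder, so the next rule applies.
Brennan and Nakamura both have date the degree was conferred 4 Apr 2013, so the next rule applies.
Among Brennan and Nakamura, alphabetically by surname: Brennan before Nakamura.
Drummond and Obi both have years of continuous service 18 years, so the next rule applies.
Drummond and Obi are each not an endowed-chair holder, so the next rule applies.
Drummond and Obi both have date the degree was conferred 28 Feb 2003, so the next rule applies.
Among Drummond and Obi, alphabetically by surname: Drummond before Obi.
Order: Delgado, Brennan, Nakamura, Drummond, Obi, Achebe.

Obi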